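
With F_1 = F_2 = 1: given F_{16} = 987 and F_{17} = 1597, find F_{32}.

2178309

By the doubling identity F_{2k} = F_k(2F_{k+1} − F_k): F_{32} = 987·(2·1597 − 987) = 987·2207 = 2178309.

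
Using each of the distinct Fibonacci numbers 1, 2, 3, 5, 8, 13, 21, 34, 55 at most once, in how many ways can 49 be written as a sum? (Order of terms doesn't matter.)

49 = 34+13+2 = 34+8+5+2 = 21+13+8+5+2 — 3 representations.

3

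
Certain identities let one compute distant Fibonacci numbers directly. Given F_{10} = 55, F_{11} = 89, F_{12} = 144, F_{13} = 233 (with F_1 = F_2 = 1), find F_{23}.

By the addition formula F_{m+n} = F_m F_{n+1} + F_{m−1} F_n with m=11, n=12: F_{23} = 89·233 + 55·144 = 20737 + 7920 = 28657.

28657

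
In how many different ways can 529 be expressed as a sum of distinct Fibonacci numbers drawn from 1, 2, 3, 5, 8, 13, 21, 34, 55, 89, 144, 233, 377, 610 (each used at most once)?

Starting from the Zeckendorf form and repeatedly splitting a term F_k into F_{k−1} + F_{k−2} (when neither is already used) reaches every representation.
529 = 377+144+8 = 377+144+5+3 = 377+89+55+8 = … (16 more), for 19 in all.

19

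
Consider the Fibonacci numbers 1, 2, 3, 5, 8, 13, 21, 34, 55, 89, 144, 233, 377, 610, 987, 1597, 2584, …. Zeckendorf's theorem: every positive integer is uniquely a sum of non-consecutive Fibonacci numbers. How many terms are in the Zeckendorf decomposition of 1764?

Repeatedly subtract the largest Fibonacci number that fits:
1764: greatest Fibonacci not exceeding it is 1597, leaving 167
167: greatest Fibonacci not exceeding it is 144, leaving 23
23: greatest Fibonacci not exceeding it is 21, leaving 2
2: greatest Fibonacci not exceeding it is 2, leaving 0
1764 = 1597 + 144 + 21 + 2, which has 4 terms.

4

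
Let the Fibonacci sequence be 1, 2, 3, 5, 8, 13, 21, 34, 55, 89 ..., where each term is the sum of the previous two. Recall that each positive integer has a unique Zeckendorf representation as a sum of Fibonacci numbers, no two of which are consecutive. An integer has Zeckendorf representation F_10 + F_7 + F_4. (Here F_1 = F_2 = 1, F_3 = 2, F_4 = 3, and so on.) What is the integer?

F_10 + F_7 + F_4 = 55 + 13 + 3 = 71.

71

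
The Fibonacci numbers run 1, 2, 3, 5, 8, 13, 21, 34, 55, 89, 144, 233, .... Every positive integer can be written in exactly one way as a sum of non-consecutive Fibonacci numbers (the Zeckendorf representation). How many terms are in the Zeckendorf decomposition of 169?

largest Fibonacci ≤ 169 is 144; 169 − 144 = 25
largest Fibonacci ≤ 25 is 21; 25 − 21 = 4
largest Fibonacci ≤ 4 is 3; 4 − 3 = 1
largest Fibonacci ≤ 1 is 1; 1 − 1 = 0
169 = 144 + 21 + 3 + 1, which has 4 terms.

4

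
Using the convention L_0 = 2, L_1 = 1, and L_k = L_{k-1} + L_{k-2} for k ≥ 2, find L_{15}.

Iterating the recurrence up to L_{10} = 123 and L_{9} = 76:
L_{11} = L_{10} + L_{9} = 123 + 76 = 199
L_{12} = L_{11} + L_{10} = 199 + 123 = 322
L_{13} = L_{12} + L_{11} = 322 + 199 = 521
L_{14} = L_{13} + L_{12} = 521 + 322 = 843
L_{15} = L_{14} + L_{13} = 843 + 521 = 1364

1364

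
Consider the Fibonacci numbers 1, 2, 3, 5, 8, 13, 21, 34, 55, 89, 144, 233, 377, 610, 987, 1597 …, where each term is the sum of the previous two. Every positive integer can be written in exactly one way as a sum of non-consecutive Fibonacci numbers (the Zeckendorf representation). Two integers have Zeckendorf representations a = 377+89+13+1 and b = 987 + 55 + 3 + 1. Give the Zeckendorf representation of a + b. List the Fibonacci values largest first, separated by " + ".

987 + 377 + 144 + 13 + 5

The two numbers are 480 and 1046, so their sum is 1526.
Repeatedly subtract the largest Fibonacci number that fits:
1526: greatest Fibonacci not exceeding it is 987, leaving 539
539: greatest Fibonacci not exceeding it is 377, leaving 162
162: greatest Fibonacci not exceeding it is 144, leaving 18
18: greatest Fibonacci not exceeding it is 13, leaving 5
5: greatest Fibonacci not exceeding it is 5, leaving 0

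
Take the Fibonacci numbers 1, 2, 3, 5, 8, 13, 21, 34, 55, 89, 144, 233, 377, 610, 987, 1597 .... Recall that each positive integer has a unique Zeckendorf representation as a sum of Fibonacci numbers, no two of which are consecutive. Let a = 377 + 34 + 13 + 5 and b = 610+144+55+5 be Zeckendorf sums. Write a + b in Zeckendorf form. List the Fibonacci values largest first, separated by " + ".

The two numbers are 429 and 814, so their sum is 1243.
subtract 987 from 1243: 256 remains
subtract 233 from 256: 23 remains
subtract 21 from 23: 2 remains
subtract 2 from 2: 0 remains

987 + 233 + 21 + 2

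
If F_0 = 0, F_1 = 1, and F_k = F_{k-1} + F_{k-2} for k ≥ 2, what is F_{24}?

46368

Iterating the recurrence up to F_{20} = 6765 and F_{19} = 4181:
F_{21} = F_{20} + F_{19} = 6765 + 4181 = 10946
F_{22} = F_{21} + F_{20} = 10946 + 6765 = 17711
F_{23} = F_{22} + F_{21} = 17711 + 10946 = 28657
F_{24} = F_{23} + F_{22} = 28657 + 17711 = 46368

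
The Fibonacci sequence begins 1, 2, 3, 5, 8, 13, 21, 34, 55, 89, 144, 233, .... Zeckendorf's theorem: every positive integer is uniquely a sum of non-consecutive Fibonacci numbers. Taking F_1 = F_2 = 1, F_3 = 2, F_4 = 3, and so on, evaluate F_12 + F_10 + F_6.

F_12 + F_10 + F_6 = 144 + 55 + 8 = 207.

207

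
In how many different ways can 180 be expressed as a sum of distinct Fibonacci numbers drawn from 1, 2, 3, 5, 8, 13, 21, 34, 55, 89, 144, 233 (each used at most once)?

6

Each representation comes from the Zeckendorf form by replacing some F_k with F_{k−1} + F_{k−2} where possible.
180 = 144+34+2 = 144+21+13+2 = 89+55+34+2 = 144+21+8+5+2 = 89+55+21+13+2 = … (1 more), for 6 in all.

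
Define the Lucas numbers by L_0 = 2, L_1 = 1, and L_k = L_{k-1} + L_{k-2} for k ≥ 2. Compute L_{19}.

Iterating the recurrence up to L_{12} = 322 and L_{11} = 199:
L_{13} = L_{12} + L_{11} = 322 + 199 = 521
L_{14} = L_{13} + L_{12} = 521 + 322 = 843
L_{15} = L_{14} + L_{13} = 843 + 521 = 1364
L_{16} = L_{15} + L_{14} = 1364 + 843 = 2207
L_{17} = L_{16} + L_{15} = 2207 + 1364 = 3571
L_{18} = L_{17} + L_{16} = 3571 + 2207 = 5778
L_{19} = L_{18} + L_{17} = 5778 + 3571 = 9349

9349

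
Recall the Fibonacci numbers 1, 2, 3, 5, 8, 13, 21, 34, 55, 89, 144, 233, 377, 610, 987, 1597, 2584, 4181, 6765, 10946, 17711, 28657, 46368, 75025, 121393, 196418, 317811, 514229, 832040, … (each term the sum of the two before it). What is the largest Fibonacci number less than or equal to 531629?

514229

514229 ≤ 531629 < 832040, so the largest Fibonacci number not exceeding 531629 is 514229.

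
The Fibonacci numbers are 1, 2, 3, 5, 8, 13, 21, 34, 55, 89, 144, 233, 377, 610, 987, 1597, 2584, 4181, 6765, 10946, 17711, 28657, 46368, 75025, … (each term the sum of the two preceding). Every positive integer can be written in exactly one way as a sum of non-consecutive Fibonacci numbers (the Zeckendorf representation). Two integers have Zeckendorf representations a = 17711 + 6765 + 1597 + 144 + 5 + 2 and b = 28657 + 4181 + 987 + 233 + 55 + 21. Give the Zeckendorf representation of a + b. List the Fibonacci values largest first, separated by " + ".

The two numbers are 26224 and 34134, so their sum is 60358.
Greedily peel off the largest Fibonacci term at each step:
largest Fibonacci ≤ 60358 is 46368; 60358 − 46368 = 13990
largest Fibonacci ≤ 13990 is 10946; 13990 − 10946 = 3044
largest Fibonacci ≤ 3044 is 2584; 3044 − 2584 = 460
largest Fibonacci ≤ 460 is 377; 460 − 377 = 83
largest Fibonacci ≤ 83 is 55; 83 − 55 = 28
largest Fibonacci ≤ 28 is 21; 28 − 21 = 7
largest Fibonacci ≤ 7 is 5; 7 − 5 = 2
largest Fibonacci ≤ 2 is 2; 2 − 2 = 0

46368 + 10946 + 2584 + 377 + 55 + 21 + 5 + 2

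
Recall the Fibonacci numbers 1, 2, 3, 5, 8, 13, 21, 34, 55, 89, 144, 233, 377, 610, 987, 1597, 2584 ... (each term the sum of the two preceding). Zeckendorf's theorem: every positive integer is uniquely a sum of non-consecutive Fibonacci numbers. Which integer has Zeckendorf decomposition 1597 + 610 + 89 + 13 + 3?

1597 + 610 + 89 + 13 + 3 = 2312.

2312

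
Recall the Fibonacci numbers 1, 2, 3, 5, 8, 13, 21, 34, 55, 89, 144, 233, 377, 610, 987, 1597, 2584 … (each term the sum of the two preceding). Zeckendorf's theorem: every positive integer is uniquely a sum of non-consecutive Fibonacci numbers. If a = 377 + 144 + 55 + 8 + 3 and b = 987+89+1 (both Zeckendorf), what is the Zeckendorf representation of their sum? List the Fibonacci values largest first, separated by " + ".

1597 + 55 + 8 + 3 + 1

The two numbers are 587 and 1077, so their sum is 1664.
Greedily peel off the largest Fibonacci term at each step:
take 1597 (≤ 1664); 1664 − 1597 = 67
take 55 (≤ 67); 67 − 55 = 12
take 8 (≤ 12); 12 − 8 = 4
take 3 (≤ 4); 4 − 3 = 1
take 1 (≤ 1); 1 − 1 = 0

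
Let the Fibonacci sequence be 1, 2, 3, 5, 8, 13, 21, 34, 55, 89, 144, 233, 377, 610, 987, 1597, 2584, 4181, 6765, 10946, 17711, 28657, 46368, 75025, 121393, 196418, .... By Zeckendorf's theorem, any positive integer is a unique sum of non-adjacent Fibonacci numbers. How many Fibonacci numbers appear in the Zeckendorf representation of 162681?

9

Repeatedly subtract the largest Fibonacci number that fits:
subtract 121393 from 162681: 41288 remains
subtract 28657 from 41288: 12631 remains
subtract 10946 from 12631: 1685 remains
subtract 1597 from 1685: 88 remains
subtract 55 from 88: 33 remains
subtract 21 from 33: 12 remains
subtract 8 from 12: 4 remains
subtract 3 from 4: 1 remains
subtract 1 from 1: 0 remains
162681 = 121393 + 28657 + 10946 + 1597 + 55 + 21 + 8 + 3 + 1, which has 9 terms.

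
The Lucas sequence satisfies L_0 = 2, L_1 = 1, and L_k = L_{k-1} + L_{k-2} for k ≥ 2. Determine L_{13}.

521

Iterating the recurrence up to L_{8} = 47 and L_{7} = 29:
L_{9} = L_{8} + L_{7} = 47 + 29 = 76
L_{10} = L_{9} + L_{8} = 76 + 47 = 123
L_{11} = L_{10} + L_{9} = 123 + 76 = 199
L_{12} = L_{11} + L_{10} = 199 + 123 = 322
L_{13} = L_{12} + L_{11} = 322 + 199 = 521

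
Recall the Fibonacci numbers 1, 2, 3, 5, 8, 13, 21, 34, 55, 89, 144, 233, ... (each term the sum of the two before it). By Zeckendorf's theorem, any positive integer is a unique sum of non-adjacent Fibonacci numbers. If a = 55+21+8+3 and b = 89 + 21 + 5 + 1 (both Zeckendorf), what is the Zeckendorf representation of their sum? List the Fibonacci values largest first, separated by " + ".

144 + 55 + 3 + 1

The two numbers are 87 and 116, so their sum is 203.
subtract 144 from 203: 59 remains
subtract 55 from 59: 4 remains
subtract 3 from 4: 1 remains
subtract 1 from 1: 0 remains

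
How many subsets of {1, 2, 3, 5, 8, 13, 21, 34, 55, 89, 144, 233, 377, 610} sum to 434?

11

Starting from the Zeckendorf form and repeatedly splitting a term F_k into F_{k−1} + F_{k−2} (when neither is already used) reaches every representation.
434 = 377+55+2 = 377+34+21+2 = 233+144+55+2 = 377+34+13+8+2 = 233+144+34+21+2 = … (6 more), for 11 in all.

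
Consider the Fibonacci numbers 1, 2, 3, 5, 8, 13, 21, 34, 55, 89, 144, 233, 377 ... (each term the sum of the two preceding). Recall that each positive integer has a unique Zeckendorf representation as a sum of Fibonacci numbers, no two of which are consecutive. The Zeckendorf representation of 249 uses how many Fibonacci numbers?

249: greatest Fibonacci not exceeding it is 233, leaving 16
16: greatest Fibonacci not exceeding it is 13, leaving 3
3: greatest Fibonacci not exceeding it is 3, leaving 0
249 = 233 + 13 + 3, which has 3 terms.

3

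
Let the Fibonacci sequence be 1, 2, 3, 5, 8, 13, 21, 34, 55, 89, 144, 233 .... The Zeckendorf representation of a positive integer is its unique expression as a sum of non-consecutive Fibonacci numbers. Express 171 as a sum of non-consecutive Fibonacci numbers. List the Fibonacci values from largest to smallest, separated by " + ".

144 + 21 + 5 + 1

171: greatest Fibonacci not exceeding it is 144, leaving 27
27: greatest Fibonacci not exceeding it is 21, leaving 6
6: greatest Fibonacci not exceeding it is 5, leaving 1
1: greatest Fibonacci not exceeding it is 1, leaving 0
So 171 = 144 + 21 + 5 + 1, with no two terms consecutive in the sequence.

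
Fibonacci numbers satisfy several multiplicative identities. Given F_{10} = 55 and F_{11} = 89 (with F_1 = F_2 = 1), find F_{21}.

By F_{2k+1} = F_k² + F_{k+1}²: F_{21} = 55² + 89² = 3025 + 7921 = 10946.

10946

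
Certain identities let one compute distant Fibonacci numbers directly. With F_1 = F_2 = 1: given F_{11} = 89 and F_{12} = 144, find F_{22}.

17711

By the doubling identity F_{2k} = F_k(2F_{k+1} − F_k): F_{22} = 89·(2·144 − 89) = 89·199 = 17711.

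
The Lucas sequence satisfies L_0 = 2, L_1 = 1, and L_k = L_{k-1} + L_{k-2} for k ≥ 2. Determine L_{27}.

439204

Iterating the recurrence up to L_{20} = 15127 and L_{19} = 9349:
L_{21} = L_{20} + L_{19} = 15127 + 9349 = 24476
L_{22} = L_{21} + L_{20} = 24476 + 15127 = 39603
L_{23} = L_{22} + L_{21} = 39603 + 24476 = 64079
L_{24} = L_{23} + L_{22} = 64079 + 39603 = 103682
L_{25} = L_{24} + L_{23} = 103682 + 64079 = 167761
L_{26} = L_{25} + L_{24} = 167761 + 103682 = 271443
L_{27} = L_{26} + L_{25} = 271443 + 167761 = 439204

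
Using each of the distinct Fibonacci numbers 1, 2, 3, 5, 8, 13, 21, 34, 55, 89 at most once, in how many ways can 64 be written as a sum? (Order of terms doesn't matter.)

5

64 = 55+8+1 = 55+5+3+1 = 34+21+8+1 = 34+21+5+3+1 = 34+13+8+5+3+1 — 5 representations.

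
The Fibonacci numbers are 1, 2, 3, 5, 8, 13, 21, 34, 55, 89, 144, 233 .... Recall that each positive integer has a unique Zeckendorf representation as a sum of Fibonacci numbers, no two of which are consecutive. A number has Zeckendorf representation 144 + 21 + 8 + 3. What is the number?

176

144 + 21 + 8 + 3 = 176.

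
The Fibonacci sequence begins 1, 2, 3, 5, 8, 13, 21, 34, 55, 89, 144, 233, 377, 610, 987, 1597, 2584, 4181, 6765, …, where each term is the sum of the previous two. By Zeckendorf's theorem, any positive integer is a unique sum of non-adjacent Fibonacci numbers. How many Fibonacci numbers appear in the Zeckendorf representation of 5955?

7

Repeatedly subtract the largest Fibonacci number that fits:
largest Fibonacci ≤ 5955 is 4181; 5955 − 4181 = 1774
largest Fibonacci ≤ 1774 is 1597; 1774 − 1597 = 177
largest Fibonacci ≤ 177 is 144; 177 − 144 = 33
largest Fibonacci ≤ 33 is 21; 33 − 21 = 12
largest Fibonacci ≤ 12 is 8; 12 − 8 = 4
largest Fibonacci ≤ 4 is 3; 4 − 3 = 1
largest Fibonacci ≤ 1 is 1; 1 − 1 = 0
5955 = 4181 + 1597 + 144 + 21 + 8 + 3 + 1, which has 7 terms.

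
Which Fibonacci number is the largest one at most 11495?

10946 ≤ 11495 < 17711, so the largest Fibonacci number not exceeding 11495 is 10946.

10946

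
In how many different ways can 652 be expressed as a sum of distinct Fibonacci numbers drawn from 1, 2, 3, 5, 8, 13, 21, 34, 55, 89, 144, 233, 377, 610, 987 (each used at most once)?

21

652 = 610+34+8 = 610+34+5+3 = 610+21+13+8 = 377+233+34+8 = 610+34+5+2+1 = … (16 more), for 21 in all.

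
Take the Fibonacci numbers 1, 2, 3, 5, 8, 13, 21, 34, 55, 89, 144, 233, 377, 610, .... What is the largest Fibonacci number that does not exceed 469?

377 ≤ 469 < 610, so the largest Fibonacci number not exceeding 469 is 377.

377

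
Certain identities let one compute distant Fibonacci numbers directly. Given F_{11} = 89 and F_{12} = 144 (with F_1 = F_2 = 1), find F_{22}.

17711

By the doubling identity F_{2k} = F_k(2F_{k+1} − F_k): F_{22} = 89·(2·144 − 89) = 89·199 = 17711.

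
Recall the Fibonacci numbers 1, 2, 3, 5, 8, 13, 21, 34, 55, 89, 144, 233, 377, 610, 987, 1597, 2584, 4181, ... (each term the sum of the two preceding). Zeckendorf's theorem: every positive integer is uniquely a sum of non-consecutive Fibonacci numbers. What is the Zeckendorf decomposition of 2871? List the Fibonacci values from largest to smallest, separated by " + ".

2584 + 233 + 34 + 13 + 5 + 2

subtract 2584 from 2871: 287 remains
subtract 233 from 287: 54 remains
subtract 34 from 54: 20 remains
subtract 13 from 20: 7 remains
subtract 5 from 7: 2 remains
subtract 2 from 2: 0 remains
So 2871 = 2584 + 233 + 34 + 13 + 5 + 2, with no two terms consecutive in the sequence.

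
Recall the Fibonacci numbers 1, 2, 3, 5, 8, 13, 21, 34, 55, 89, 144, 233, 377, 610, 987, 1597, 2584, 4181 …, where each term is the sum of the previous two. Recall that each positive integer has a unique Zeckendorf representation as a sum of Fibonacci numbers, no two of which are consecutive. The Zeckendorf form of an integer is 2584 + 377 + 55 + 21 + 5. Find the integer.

3042

2584 + 377 + 55 + 21 + 5 = 3042.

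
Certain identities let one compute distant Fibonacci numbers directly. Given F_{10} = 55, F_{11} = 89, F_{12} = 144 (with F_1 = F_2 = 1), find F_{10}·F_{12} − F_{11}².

-1

55·144 − 89² = 7920 − 7921 = -1. (Cassini's identity: F_{k−1}F_{k+1} − F_k² = (−1)^k.)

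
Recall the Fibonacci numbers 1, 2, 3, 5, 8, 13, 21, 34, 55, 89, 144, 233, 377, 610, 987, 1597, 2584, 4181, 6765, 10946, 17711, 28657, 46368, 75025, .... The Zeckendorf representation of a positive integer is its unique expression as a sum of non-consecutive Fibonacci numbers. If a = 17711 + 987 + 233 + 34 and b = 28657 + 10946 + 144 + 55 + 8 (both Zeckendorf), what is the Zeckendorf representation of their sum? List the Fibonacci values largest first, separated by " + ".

The two numbers are 18965 and 39810, so their sum is 58775.
Greedy algorithm:
46368 ≤ 58775 < 75025, so take 46368; remainder 12407
10946 ≤ 12407 < 17711, so take 10946; remainder 1461
987 ≤ 1461 < 1597, so take 987; remainder 474
377 ≤ 474 < 610, so take 377; remainder 97
89 ≤ 97 < 144, so take 89; remainder 8
8 ≤ 8 < 13, so take 8; remainder 0

46368 + 10946 + 987 + 377 + 89 + 8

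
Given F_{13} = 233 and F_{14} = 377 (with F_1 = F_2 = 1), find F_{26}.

121393

By the doubling identity F_{2k} = F_k(2F_{k+1} − F_k): F_{26} = 233·(2·377 − 233) = 233·521 = 121393.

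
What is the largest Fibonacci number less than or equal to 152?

144 ≤ 152 < 233, so the largest Fibonacci number not exceeding 152 is 144.

144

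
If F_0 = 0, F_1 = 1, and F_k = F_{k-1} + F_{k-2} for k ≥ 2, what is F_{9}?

Iterating the recurrence up to F_{3} = 2 and F_{2} = 1:
F_{4} = F_{3} + F_{2} = 2 + 1 = 3
F_{5} = F_{4} + F_{3} = 3 + 2 = 5
F_{6} = F_{5} + F_{4} = 5 + 3 = 8
F_{7} = F_{6} + F_{5} = 8 + 5 = 13
F_{8} = F_{7} + F_{6} = 13 + 8 = 21
F_{9} = F_{8} + F_{7} = 21 + 13 = 34

34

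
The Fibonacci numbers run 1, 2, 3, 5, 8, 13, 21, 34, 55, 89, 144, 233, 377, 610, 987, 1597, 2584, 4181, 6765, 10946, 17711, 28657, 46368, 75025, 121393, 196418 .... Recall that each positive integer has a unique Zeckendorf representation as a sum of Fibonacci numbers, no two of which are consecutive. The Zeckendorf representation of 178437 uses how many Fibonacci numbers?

9

Greedily peel off the largest Fibonacci term at each step:
121393 ≤ 178437 < 196418, so take 121393; remainder 57044
46368 ≤ 57044 < 75025, so take 46368; remainder 10676
6765 ≤ 10676 < 10946, so take 6765; remainder 3911
2584 ≤ 3911 < 4181, so take 2584; remainder 1327
987 ≤ 1327 < 1597, so take 987; remainder 340
233 ≤ 340 < 377, so take 233; remainder 107
89 ≤ 107 < 144, so take 89; remainder 18
13 ≤ 18 < 21, so take 13; remainder 5
5 ≤ 5 < 8, so take 5; remainder 0
178437 = 121393 + 46368 + 6765 + 2584 + 987 + 233 + 89 + 13 + 5, which has 9 terms.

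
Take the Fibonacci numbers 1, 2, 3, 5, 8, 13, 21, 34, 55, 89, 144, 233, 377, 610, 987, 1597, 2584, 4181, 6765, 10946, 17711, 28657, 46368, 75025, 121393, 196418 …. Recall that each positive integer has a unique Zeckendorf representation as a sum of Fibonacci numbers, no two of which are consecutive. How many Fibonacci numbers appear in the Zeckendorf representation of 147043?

8

121393 ≤ 147043 < 196418, so take 121393; remainder 25650
17711 ≤ 25650 < 28657, so take 17711; remainder 7939
6765 ≤ 7939 < 10946, so take 6765; remainder 1174
987 ≤ 1174 < 1597, so take 987; remainder 187
144 ≤ 187 < 233, so take 144; remainder 43
34 ≤ 43 < 55, so take 34; remainder 9
8 ≤ 9 < 13, so take 8; remainder 1
1 ≤ 1 < 2, so take 1; remainder 0
147043 = 121393 + 17711 + 6765 + 987 + 144 + 34 + 8 + 1, which has 8 terms.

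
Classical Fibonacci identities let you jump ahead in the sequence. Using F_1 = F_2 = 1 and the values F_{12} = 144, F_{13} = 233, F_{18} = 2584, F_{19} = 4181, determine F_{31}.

By the addition formula F_{m+n} = F_m F_{n+1} + F_{m−1} F_n with m=13, n=18: F_{31} = 233·4181 + 144·2584 = 974173 + 372096 = 1346269.

1346269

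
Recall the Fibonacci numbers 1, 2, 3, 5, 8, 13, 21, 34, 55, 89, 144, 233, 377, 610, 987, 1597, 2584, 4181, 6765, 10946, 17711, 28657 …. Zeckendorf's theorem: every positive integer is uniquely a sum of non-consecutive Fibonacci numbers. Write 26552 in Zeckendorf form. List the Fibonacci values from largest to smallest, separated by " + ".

17711 + 6765 + 1597 + 377 + 89 + 13

Repeatedly subtract the largest Fibonacci number that fits:
largest Fibonacci ≤ 26552 is 17711; 26552 − 17711 = 8841
largest Fibonacci ≤ 8841 is 6765; 8841 − 6765 = 2076
largest Fibonacci ≤ 2076 is 1597; 2076 − 1597 = 479
largest Fibonacci ≤ 479 is 377; 479 − 377 = 102
largest Fibonacci ≤ 102 is 89; 102 − 89 = 13
largest Fibonacci ≤ 13 is 13; 13 − 13 = 0
So 26552 = 17711 + 6765 + 1597 + 377 + 89 + 13, with no two terms consecutive in the sequence.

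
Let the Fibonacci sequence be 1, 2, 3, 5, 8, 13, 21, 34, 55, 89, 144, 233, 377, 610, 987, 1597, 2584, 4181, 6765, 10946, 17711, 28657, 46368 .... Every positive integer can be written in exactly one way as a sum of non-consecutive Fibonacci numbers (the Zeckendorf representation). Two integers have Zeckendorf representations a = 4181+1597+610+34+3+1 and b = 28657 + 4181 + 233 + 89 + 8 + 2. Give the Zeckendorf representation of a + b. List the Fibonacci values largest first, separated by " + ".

The two numbers are 6426 and 33170, so their sum is 39596.
28657 ≤ 39596 < 46368, so take 28657; remainder 10939
6765 ≤ 10939 < 10946, so take 6765; remainder 4174
2584 ≤ 4174 < 4181, so take 2584; remainder 1590
987 ≤ 1590 < 1597, so take 987; remainder 603
377 ≤ 603 < 610, so take 377; remainder 226
144 ≤ 226 < 233, so take 144; remainder 82
55 ≤ 82 < 89, so take 55; remainder 27
21 ≤ 27 < 34, so take 21; remainder 6
5 ≤ 6 < 8, so take 5; remainder 1
1 ≤ 1 < 2, so take 1; remainder 0

28657 + 6765 + 2584 + 987 + 377 + 144 + 55 + 21 + 5 + 1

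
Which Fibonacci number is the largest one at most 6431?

4181 ≤ 6431 < 6765, so the largest Fibonacci number not exceeding 6431 is 4181.

4181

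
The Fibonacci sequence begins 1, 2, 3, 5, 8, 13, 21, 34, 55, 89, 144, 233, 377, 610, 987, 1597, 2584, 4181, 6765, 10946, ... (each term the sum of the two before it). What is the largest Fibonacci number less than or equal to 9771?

6765

6765 ≤ 9771 < 10946, so the largest Fibonacci number not exceeding 9771 is 6765.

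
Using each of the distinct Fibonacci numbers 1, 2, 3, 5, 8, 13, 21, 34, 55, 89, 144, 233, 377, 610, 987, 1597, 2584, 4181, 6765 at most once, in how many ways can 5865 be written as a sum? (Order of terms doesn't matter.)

35

Starting from the Zeckendorf form and repeatedly splitting a term F_k into F_{k−1} + F_{k−2} (when neither is already used) reaches every representation.
5865 = 4181+1597+55+21+8+3 = 4181+1597+55+21+8+2+1 = 4181+987+610+55+21+8+3 = 4181+1597+55+21+5+3+2+1 = 4181+987+610+55+21+8+2+1 = … (30 more), for 35 in all.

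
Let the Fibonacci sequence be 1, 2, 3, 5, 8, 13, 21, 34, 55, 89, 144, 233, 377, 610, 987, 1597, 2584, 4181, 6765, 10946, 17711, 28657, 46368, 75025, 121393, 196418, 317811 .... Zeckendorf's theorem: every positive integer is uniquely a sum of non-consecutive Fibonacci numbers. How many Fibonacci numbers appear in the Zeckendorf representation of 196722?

5

Repeatedly subtract the largest Fibonacci number that fits:
196418 ≤ 196722 < 317811, so take 196418; remainder 304
233 ≤ 304 < 377, so take 233; remainder 71
55 ≤ 71 < 89, so take 55; remainder 16
13 ≤ 16 < 21, so take 13; remainder 3
3 ≤ 3 < 5, so take 3; remainder 0
196722 = 196418 + 233 + 55 + 13 + 3, which has 5 terms.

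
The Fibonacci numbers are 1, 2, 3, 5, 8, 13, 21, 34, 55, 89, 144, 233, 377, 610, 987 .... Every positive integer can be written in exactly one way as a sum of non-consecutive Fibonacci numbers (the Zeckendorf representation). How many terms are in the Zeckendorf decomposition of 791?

largest Fibonacci ≤ 791 is 610; 791 − 610 = 181
largest Fibonacci ≤ 181 is 144; 181 − 144 = 37
largest Fibonacci ≤ 37 is 34; 37 − 34 = 3
largest Fibonacci ≤ 3 is 3; 3 − 3 = 0
791 = 610 + 144 + 34 + 3, which has 4 terms.

4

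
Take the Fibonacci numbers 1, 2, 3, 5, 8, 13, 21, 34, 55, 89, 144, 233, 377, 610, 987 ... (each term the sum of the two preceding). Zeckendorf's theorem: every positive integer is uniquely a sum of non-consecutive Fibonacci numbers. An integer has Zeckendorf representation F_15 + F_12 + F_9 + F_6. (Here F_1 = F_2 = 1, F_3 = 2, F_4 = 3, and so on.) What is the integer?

796

F_15 + F_12 + F_9 + F_6 = 610 + 144 + 34 + 8 = 796.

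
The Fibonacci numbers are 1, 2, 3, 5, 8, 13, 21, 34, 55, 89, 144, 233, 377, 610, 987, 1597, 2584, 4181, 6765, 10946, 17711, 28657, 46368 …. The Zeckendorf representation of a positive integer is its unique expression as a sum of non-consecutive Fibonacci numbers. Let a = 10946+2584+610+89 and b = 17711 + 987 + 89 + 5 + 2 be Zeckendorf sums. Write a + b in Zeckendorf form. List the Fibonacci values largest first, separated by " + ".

28657 + 4181 + 144 + 34 + 5 + 2

The two numbers are 14229 and 18794, so their sum is 33023.
33023 − 28657 = 4366
4366 − 4181 = 185
185 − 144 = 41
41 − 34 = 7
7 − 5 = 2
2 − 2 = 0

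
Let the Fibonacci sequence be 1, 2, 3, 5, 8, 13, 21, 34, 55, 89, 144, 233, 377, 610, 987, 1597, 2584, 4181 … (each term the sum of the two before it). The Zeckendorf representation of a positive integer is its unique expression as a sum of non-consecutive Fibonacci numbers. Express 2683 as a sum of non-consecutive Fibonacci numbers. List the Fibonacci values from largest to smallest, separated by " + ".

2584 + 89 + 8 + 2

Greedy algorithm:
2584 ≤ 2683 < 4181, so take 2584; remainder 99
89 ≤ 99 < 144, so take 89; remainder 10
8 ≤ 10 < 13, so take 8; remainder 2
2 ≤ 2 < 3, so take 2; remainder 0
So 2683 = 2584 + 89 + 8 + 2, with no two terms consecutive in the sequence.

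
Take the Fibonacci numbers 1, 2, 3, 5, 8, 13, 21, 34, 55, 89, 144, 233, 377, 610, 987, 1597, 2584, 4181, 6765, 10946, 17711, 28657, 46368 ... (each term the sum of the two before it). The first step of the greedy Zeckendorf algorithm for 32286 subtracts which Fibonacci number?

28657

28657 ≤ 32286 < 46368, so the largest Fibonacci number not exceeding 32286 is 28657.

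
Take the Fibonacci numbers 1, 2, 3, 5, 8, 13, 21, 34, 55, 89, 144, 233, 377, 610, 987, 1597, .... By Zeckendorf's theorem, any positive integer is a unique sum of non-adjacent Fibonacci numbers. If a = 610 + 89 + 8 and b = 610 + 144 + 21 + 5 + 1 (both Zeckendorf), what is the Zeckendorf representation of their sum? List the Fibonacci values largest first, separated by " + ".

987 + 377 + 89 + 34 + 1

The two numbers are 707 and 781, so their sum is 1488.
1488: greatest Fibonacci not exceeding it is 987, leaving 501
501: greatest Fibonacci not exceeding it is 377, leaving 124
124: greatest Fibonacci not exceeding it is 89, leaving 35
35: greatest Fibonacci not exceeding it is 34, leaving 1
1: greatest Fibonacci not exceeding it is 1, leaving 0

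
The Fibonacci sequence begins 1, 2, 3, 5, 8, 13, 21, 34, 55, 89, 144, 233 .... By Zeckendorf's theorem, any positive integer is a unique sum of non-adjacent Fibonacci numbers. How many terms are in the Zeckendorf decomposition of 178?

2

Repeatedly subtract the largest Fibonacci number that fits:
subtract 144 from 178: 34 remains
subtract 34 from 34: 0 remains
178 = 144 + 34, which has 2 terms.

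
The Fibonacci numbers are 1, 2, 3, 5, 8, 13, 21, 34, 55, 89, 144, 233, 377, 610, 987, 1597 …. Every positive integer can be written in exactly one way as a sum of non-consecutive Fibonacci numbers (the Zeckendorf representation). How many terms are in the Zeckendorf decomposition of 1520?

Greedily peel off the largest Fibonacci term at each step:
1520 − 987 = 533
533 − 377 = 156
156 − 144 = 12
12 − 8 = 4
4 − 3 = 1
1 − 1 = 0
1520 = 987 + 377 + 144 + 8 + 3 + 1, which has 6 terms.

6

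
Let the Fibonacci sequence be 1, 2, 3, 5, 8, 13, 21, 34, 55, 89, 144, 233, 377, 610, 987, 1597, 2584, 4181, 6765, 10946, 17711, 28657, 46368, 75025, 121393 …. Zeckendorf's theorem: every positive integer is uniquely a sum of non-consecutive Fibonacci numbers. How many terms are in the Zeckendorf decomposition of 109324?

7

Greedily peel off the largest Fibonacci term at each step:
largest Fibonacci ≤ 109324 is 75025; 109324 − 75025 = 34299
largest Fibonacci ≤ 34299 is 28657; 34299 − 28657 = 5642
largest Fibonacci ≤ 5642 is 4181; 5642 − 4181 = 1461
largest Fibonacci ≤ 1461 is 987; 1461 − 987 = 474
largest Fibonacci ≤ 474 is 377; 474 − 377 = 97
largest Fibonacci ≤ 97 is 89; 97 − 89 = 8
largest Fibonacci ≤ 8 is 8; 8 − 8 = 0
109324 = 75025 + 28657 + 4181 + 987 + 377 + 89 + 8, which has 7 terms.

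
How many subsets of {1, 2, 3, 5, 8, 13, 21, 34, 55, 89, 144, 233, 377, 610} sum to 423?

6

423 = 377+34+8+3+1 = 377+21+13+8+3+1 = 233+144+34+8+3+1 = 233+144+21+13+8+3+1 = 233+89+55+34+8+3+1 = … (1 more), for 6 in all.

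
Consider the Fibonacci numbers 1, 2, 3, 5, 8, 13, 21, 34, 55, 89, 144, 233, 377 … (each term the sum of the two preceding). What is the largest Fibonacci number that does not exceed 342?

233

233 ≤ 342 < 377, so the largest Fibonacci number not exceeding 342 is 233.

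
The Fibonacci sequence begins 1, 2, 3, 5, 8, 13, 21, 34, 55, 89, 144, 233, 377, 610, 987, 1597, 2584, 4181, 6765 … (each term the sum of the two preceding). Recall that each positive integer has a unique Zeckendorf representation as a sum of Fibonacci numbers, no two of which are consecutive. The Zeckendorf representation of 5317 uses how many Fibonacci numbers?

4

Repeatedly subtract the largest Fibonacci number that fits:
subtract 4181 from 5317: 1136 remains
subtract 987 from 1136: 149 remains
subtract 144 from 149: 5 remains
subtract 5 from 5: 0 remains
5317 = 4181 + 987 + 144 + 5, which has 4 terms.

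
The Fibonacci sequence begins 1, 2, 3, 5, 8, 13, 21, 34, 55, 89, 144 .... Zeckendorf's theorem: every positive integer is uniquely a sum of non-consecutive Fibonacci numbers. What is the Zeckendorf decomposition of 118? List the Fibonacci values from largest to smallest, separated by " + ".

89 + 21 + 8

118 − 89 = 29
29 − 21 = 8
8 − 8 = 0
So 118 = 89 + 21 + 8, with no two terms consecutive in the sequence.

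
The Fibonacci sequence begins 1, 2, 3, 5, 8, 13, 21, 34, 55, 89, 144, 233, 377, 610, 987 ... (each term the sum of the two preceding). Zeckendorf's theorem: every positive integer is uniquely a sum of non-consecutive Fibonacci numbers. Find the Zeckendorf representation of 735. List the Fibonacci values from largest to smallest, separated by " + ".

610 + 89 + 34 + 2

take 610 (≤ 735); 735 − 610 = 125
take 89 (≤ 125); 125 − 89 = 36
take 34 (≤ 36); 36 − 34 = 2
take 2 (≤ 2); 2 − 2 = 0
So 735 = 610 + 89 + 34 + 2, with no two terms consecutive in the sequence.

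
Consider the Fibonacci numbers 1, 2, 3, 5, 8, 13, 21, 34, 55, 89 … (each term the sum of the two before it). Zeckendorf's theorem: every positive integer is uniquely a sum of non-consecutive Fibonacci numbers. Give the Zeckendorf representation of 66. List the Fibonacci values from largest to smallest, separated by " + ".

Greedily peel off the largest Fibonacci term at each step:
66: greatest Fibonacci not exceeding it is 55, leaving 11
11: greatest Fibonacci not exceeding it is 8, leaving 3
3: greatest Fibonacci not exceeding it is 3, leaving 0
So 66 = 55 + 8 + 3, with no two terms consecutive in the sequence.

55 + 8 + 3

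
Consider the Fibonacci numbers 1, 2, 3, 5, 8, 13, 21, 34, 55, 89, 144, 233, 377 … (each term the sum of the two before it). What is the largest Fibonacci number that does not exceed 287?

233 ≤ 287 < 377, so the largest Fibonacci number not exceeding 287 is 233.

233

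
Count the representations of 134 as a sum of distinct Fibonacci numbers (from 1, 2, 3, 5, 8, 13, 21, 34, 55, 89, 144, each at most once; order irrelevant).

Starting from the Zeckendorf form and repeatedly splitting a term F_k into F_{k−1} + F_{k−2} (when neither is already used) reaches every representation.
134 = 89+34+8+3 = 89+34+8+2+1 = 89+21+13+8+3 = … (6 more), for 9 in all.

9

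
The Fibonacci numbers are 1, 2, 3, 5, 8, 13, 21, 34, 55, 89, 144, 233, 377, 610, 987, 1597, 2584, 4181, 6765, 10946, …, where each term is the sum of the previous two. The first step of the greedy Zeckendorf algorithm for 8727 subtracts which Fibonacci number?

6765

6765 ≤ 8727 < 10946, so the largest Fibonacci number not exceeding 8727 is 6765.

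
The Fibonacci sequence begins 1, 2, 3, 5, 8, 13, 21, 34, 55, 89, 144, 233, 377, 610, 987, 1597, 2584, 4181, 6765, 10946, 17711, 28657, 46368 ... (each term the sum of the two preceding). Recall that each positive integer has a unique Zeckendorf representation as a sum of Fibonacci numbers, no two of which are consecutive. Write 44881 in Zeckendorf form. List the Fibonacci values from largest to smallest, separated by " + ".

28657 + 10946 + 4181 + 987 + 89 + 21

Repeatedly subtract the largest Fibonacci number that fits:
28657 ≤ 44881 < 46368, so take 28657; remainder 16224
10946 ≤ 16224 < 17711, so take 10946; remainder 5278
4181 ≤ 5278 < 6765, so take 4181; remainder 1097
987 ≤ 1097 < 1597, so take 987; remainder 110
89 ≤ 110 < 144, so take 89; remainder 21
21 ≤ 21 < 34, so take 21; remainder 0
So 44881 = 28657 + 10946 + 4181 + 987 + 89 + 21, with no two terms consecutive in the sequence.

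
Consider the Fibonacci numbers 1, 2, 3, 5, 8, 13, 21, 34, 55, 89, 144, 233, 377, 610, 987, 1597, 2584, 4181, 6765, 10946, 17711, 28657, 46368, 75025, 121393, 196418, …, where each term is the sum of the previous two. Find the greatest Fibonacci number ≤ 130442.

121393

121393 ≤ 130442 < 196418, so the largest Fibonacci number not exceeding 130442 is 121393.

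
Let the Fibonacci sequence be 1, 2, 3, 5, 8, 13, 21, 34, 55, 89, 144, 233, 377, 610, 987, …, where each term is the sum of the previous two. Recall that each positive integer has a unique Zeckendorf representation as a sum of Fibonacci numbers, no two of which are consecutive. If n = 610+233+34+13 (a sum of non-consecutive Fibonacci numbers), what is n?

610+233+34+13 = 890.

890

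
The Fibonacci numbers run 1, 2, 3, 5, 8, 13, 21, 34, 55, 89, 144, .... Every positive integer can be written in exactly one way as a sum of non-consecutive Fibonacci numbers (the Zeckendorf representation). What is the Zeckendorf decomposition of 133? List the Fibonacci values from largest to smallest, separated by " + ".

89 + 34 + 8 + 2

133 − 89 = 44
44 − 34 = 10
10 − 8 = 2
2 − 2 = 0
So 133 = 89 + 34 + 8 + 2, with no two terms consecutive in the sequence.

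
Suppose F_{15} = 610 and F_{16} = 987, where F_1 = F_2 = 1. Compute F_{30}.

832040

By the doubling identity F_{2k} = F_k(2F_{k+1} − F_k): F_{30} = 610·(2·987 − 610) = 610·1364 = 832040.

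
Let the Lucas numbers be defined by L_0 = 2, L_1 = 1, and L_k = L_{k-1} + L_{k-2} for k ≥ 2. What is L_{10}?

123

Iterating the recurrence up to L_{3} = 4 and L_{2} = 3:
L_{4} = L_{3} + L_{2} = 4 + 3 = 7
L_{5} = L_{4} + L_{3} = 7 + 4 = 11
L_{6} = L_{5} + L_{4} = 11 + 7 = 18
L_{7} = L_{6} + L_{5} = 18 + 11 = 29
L_{8} = L_{7} + L_{6} = 29 + 18 = 47
L_{9} = L_{8} + L_{7} = 47 + 29 = 76
L_{10} = L_{9} + L_{8} = 76 + 47 = 123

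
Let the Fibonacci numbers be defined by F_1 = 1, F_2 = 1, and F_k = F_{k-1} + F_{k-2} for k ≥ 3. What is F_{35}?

Iterating the recurrence up to F_{28} = 317811 and F_{27} = 196418:
F_{29} = F_{28} + F_{27} = 317811 + 196418 = 514229
F_{30} = F_{29} + F_{28} = 514229 + 317811 = 832040
F_{31} = F_{30} + F_{29} = 832040 + 514229 = 1346269
F_{32} = F_{31} + F_{30} = 1346269 + 832040 = 2178309
F_{33} = F_{32} + F_{31} = 2178309 + 1346269 = 3524578
F_{34} = F_{33} + F_{32} = 3524578 + 2178309 = 5702887
F_{35} = F_{34} + F_{33} = 5702887 + 3524578 = 9227465

9227465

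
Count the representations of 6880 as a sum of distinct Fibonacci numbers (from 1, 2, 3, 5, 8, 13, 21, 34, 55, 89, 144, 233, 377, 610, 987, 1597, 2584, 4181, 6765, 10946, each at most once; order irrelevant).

40

Starting from the Zeckendorf form and repeatedly splitting a term F_k into F_{k−1} + F_{k−2} (when neither is already used) reaches every representation.
6880 = 6765+89+21+5 = 6765+89+21+3+2 = 6765+89+13+8+5 = … (37 more), for 40 in all.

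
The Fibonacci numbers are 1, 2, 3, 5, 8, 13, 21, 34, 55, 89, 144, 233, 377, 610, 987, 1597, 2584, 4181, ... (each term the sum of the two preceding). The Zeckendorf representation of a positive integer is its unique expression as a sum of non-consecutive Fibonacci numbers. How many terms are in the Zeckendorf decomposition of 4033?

7

Greedily peel off the largest Fibonacci term at each step:
subtract 2584 from 4033: 1449 remains
subtract 987 from 1449: 462 remains
subtract 377 from 462: 85 remains
subtract 55 from 85: 30 remains
subtract 21 from 30: 9 remains
subtract 8 from 9: 1 remains
subtract 1 from 1: 0 remains
4033 = 2584 + 987 + 377 + 55 + 21 + 8 + 1, which has 7 terms.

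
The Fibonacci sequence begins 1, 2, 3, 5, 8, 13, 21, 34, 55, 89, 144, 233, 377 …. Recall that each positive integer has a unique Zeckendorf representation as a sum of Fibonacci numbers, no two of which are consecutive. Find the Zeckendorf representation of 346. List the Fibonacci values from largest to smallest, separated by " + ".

346: greatest Fibonacci not exceeding it is 233, leaving 113
113: greatest Fibonacci not exceeding it is 89, leaving 24
24: greatest Fibonacci not exceeding it is 21, leaving 3
3: greatest Fibonacci not exceeding it is 3, leaving 0
So 346 = 233 + 89 + 21 + 3, with no two terms consecutive in the sequence.

233 + 89 + 21 + 3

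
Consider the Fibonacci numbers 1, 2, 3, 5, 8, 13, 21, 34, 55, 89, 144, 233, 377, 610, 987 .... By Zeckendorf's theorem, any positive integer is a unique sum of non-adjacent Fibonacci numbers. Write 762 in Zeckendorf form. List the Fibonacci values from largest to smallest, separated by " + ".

610 + 144 + 8

Greedily peel off the largest Fibonacci term at each step:
subtract 610 from 762: 152 remains
subtract 144 from 152: 8 remains
subtract 8 from 8: 0 remains
So 762 = 610 + 144 + 8, with no two terms consecutive in the sequence.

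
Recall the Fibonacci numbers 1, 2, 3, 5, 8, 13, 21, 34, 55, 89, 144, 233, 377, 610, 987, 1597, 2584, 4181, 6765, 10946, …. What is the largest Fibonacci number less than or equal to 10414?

6765

6765 ≤ 10414 < 10946, so the largest Fibonacci number not exceeding 10414 is 6765.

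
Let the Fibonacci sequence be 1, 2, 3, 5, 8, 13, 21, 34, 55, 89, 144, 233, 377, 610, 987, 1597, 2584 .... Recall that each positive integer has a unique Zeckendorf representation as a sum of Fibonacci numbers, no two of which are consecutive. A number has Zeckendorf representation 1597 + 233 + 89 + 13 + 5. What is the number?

1597 + 233 + 89 + 13 + 5 = 1937.

1937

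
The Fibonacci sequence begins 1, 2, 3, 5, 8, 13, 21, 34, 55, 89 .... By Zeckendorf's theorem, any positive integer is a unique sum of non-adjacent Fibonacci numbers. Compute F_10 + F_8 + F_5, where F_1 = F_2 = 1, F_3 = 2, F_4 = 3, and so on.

81

F_10 + F_8 + F_5 = 55 + 21 + 5 = 81.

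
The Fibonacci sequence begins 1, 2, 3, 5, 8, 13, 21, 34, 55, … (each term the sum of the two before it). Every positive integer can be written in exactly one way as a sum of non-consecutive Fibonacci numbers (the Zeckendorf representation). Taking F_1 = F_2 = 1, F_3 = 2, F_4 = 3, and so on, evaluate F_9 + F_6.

42

F_9 + F_6 = 34 + 8 = 42.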